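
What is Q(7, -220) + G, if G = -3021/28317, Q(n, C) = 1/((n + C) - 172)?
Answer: -397134/3634015 ≈ -0.10928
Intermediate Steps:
Q(n, C) = 1/(-172 + C + n) (Q(n, C) = 1/((C + n) - 172) = 1/(-172 + C + n))
G = -1007/9439 (G = -3021*1/28317 = -1007/9439 ≈ -0.10669)
Q(7, -220) + G = 1/(-172 - 220 + 7) - 1007/9439 = 1/(-385) - 1007/9439 = -1/385 - 1007/9439 = -397134/3634015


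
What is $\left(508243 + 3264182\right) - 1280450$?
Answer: $2491975$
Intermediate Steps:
$\left(508243 + 3264182\right) - 1280450 = 3772425 - 1280450 = 2491975$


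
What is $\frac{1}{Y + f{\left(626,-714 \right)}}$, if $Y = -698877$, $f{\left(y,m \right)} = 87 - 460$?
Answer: $- \frac{1}{699250} \approx -1.4301 \cdot 10^{-6}$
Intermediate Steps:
$f{\left(y,m \right)} = -373$
$\frac{1}{Y + f{\left(626,-714 \right)}} = \frac{1}{-698877 - 373} = \frac{1}{-699250} = - \frac{1}{699250}$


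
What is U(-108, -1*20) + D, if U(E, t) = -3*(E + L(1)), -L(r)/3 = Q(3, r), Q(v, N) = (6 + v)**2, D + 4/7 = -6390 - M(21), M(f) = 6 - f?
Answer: -37258/7 ≈ -5322.6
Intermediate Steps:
D = -44629/7 (D = -4/7 + (-6390 - (6 - 1*21)) = -4/7 + (-6390 - (6 - 21)) = -4/7 + (-6390 - 1*(-15)) = -4/7 + (-6390 + 15) = -4/7 - 6375 = -44629/7 ≈ -6375.6)
L(r) = -243 (L(r) = -3*(6 + 3)**2 = -3*9**2 = -3*81 = -243)
U(E, t) = 729 - 3*E (U(E, t) = -3*(E - 243) = -3*(-243 + E) = 729 - 3*E)
U(-108, -1*20) + D = (729 - 3*(-108)) - 44629/7 = (729 + 324) - 44629/7 = 1053 - 44629/7 = -37258/7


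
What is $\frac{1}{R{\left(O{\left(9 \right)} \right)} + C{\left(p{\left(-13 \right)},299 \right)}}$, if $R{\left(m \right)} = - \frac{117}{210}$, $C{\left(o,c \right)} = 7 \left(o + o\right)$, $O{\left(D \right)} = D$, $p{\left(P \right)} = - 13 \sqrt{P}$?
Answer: $- \frac{210}{162307717} + \frac{68600 i \sqrt{13}}{162307717} \approx -1.2938 \cdot 10^{-6} + 0.0015239 i$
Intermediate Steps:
$C{\left(o,c \right)} = 14 o$ ($C{\left(o,c \right)} = 7 \cdot 2 o = 14 o$)
$R{\left(m \right)} = - \frac{39}{70}$ ($R{\left(m \right)} = \left(-117\right) \frac{1}{210} = - \frac{39}{70}$)
$\frac{1}{R{\left(O{\left(9 \right)} \right)} + C{\left(p{\left(-13 \right)},299 \right)}} = \frac{1}{- \frac{39}{70} + 14 \left(- 13 \sqrt{-13}\right)} = \frac{1}{- \frac{39}{70} + 14 \left(- 13 i \sqrt{13}\right)} = \frac{1}{- \frac{39}{70} - 182 i \sqrt{13}}$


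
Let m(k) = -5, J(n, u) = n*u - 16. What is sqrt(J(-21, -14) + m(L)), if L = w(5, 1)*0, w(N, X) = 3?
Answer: sqrt(273) ≈ 16.523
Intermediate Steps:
J(n, u) = -16 + n*u
L = 0 (L = 3*0 = 0)
sqrt(J(-21, -14) + m(L)) = sqrt((-16 - 21*(-14)) - 5) = sqrt((-16 + 294) - 5) = sqrt(278 - 5) = sqrt(273)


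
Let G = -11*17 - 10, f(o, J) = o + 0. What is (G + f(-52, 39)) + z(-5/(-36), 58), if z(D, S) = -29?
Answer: -278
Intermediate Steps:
f(o, J) = o
G = -197 (G = -187 - 10 = -197)
(G + f(-52, 39)) + z(-5/(-36), 58) = (-197 - 52) - 29 = -249 - 29 = -278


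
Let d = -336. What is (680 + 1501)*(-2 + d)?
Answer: -737178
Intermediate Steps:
(680 + 1501)*(-2 + d) = (680 + 1501)*(-2 - 336) = 2181*(-338) = -737178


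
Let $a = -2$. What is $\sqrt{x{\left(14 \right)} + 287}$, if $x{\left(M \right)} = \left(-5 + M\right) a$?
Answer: $\sqrt{269} \approx 16.401$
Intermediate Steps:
$x{\left(M \right)} = 10 - 2 M$ ($x{\left(M \right)} = \left(-5 + M\right) \left(-2\right) = 10 - 2 M$)
$\sqrt{x{\left(14 \right)} + 287} = \sqrt{\left(10 - 28\right) + 287} = \sqrt{-18 + 287} = \sqrt{269}$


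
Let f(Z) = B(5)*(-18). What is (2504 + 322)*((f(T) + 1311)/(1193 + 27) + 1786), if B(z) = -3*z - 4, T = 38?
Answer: 3081149649/610 ≈ 5.0511e+6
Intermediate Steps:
B(z) = -4 - 3*z
f(Z) = 342 (f(Z) = (-4 - 3*5)*(-18) = (-4 - 15)*(-18) = -19*(-18) = 342)
(2504 + 322)*((f(T) + 1311)/(1193 + 27) + 1786) = (2504 + 322)*((342 + 1311)/(1193 + 27) + 1786) = 2826*(1653/1220 + 1786) = 2826*(2180573/1220) = 3081149649/610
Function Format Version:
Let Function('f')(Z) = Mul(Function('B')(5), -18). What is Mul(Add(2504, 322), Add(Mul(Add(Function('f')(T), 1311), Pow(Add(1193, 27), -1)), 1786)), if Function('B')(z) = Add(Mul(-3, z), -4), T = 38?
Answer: Rational(3081149649, 610) ≈ 5.0511e+6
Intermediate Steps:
Function('B')(z) = Add(-4, Mul(-3, z))
Function('f')(Z) = 342 (Function('f')(Z) = Mul(Add(-4, Mul(-3, 5)), -18) = Mul(Add(-4, -15), -18) = Mul(-19, -18) = 342)
Mul(Add(2504, 322), Add(Mul(Add(Function('f')(T), 1311), Pow(Add(1193, 27), -1)), 1786)) = Mul(Add(2504, 322), Add(Mul(Add(342, 1311), Pow(Add(1193, 27), -1)), 1786)) = Mul(2826, Add(Mul(1653, Pow(1220, -1)), 1786)) = Mul(2826, Add(Mul(1653, Rational(1, 1220)), 1786)) = Mul(2826, Add(Rational(1653, 1220), 1786)) = Mul(2826, Rational(2180573, 1220)) = Rational(3081149649, 610)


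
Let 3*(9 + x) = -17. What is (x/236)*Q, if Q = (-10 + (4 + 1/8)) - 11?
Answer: 495/472 ≈ 1.0487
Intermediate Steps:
x = -44/3 (x = -9 + (⅓)*(-17) = -9 - 17/3 = -44/3 ≈ -14.667)
Q = -135/8 (Q = (-10 + (4 + ⅛)) - 11 = (-10 + 33/8) - 11 = -47/8 - 11 = -135/8 ≈ -16.875)
(x/236)*Q = -44/3/236*(-135/8) = -44/3*1/236*(-135/8) = -11/177*(-135/8) = 495/472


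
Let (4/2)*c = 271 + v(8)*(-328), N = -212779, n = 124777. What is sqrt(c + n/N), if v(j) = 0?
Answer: sqrt(24432797638690)/425558 ≈ 11.615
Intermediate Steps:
c = 271/2 (c = (271 + 0*(-328))/2 = (271 + 0)/2 = (1/2)*271 = 271/2 ≈ 135.50)
sqrt(c + n/N) = sqrt(271/2 + 124777/(-212779)) = sqrt(271/2 + 124777*(-1/212779)) = sqrt(271/2 - 124777/212779) = sqrt(57413555/425558) = sqrt(24432797638690)/425558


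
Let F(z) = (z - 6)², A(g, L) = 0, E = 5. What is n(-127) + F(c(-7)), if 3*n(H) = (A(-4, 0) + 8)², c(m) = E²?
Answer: 1147/3 ≈ 382.33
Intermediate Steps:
c(m) = 25 (c(m) = 5² = 25)
n(H) = 64/3 (n(H) = (0 + 8)²/3 = (⅓)*8² = (⅓)*64 = 64/3)
F(z) = (-6 + z)²
n(-127) + F(c(-7)) = 64/3 + (-6 + 25)² = 64/3 + 19² = 64/3 + 361 = 1147/3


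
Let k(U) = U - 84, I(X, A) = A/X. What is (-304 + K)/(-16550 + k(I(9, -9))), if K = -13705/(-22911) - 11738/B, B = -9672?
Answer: 744038381/40958177988 ≈ 0.018166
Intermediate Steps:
k(U) = -84 + U
K = 22304671/12310844 (K = -13705/(-22911) - 11738/(-9672) = -13705*(-1/22911) - 11738*(-1/9672) = 13705/22911 + 5869/4836 = 22304671/12310844 ≈ 1.8118)
(-304 + K)/(-16550 + k(I(9, -9))) = (-304 + 22304671/12310844)/(-16550 + (-84 - 9/9)) = -3720191905/(12310844*(-16550 + (-84 - 9*⅑))) = -3720191905/(12310844*(-16550 + (-84 - 1))) = -3720191905/(12310844*(-16550 - 85)) = -3720191905/12310844/(-16635) = -3720191905/12310844*(-1/16635) = 744038381/40958177988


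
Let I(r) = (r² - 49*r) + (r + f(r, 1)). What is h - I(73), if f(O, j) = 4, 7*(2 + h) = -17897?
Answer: -30714/7 ≈ -4387.7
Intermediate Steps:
h = -17911/7 (h = -2 + (⅐)*(-17897) = -2 - 17897/7 = -17911/7 ≈ -2558.7)
I(r) = 4 + r² - 48*r (I(r) = (r² - 49*r) + (r + 4) = (r² - 49*r) + (4 + r) = 4 + r² - 48*r)
h - I(73) = -17911/7 - (4 + 73² - 48*73) = -17911/7 - (4 + 5329 - 3504) = -17911/7 - 1*1829 = -17911/7 - 1829 = -30714/7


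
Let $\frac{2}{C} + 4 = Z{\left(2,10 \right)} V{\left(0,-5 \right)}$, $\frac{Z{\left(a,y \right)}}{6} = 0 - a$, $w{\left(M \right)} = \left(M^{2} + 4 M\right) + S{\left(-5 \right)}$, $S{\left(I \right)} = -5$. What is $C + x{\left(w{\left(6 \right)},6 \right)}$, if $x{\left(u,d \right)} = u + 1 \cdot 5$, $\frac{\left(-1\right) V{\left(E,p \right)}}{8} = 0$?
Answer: $\frac{119}{2} \approx 59.5$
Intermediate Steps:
$V{\left(E,p \right)} = 0$ ($V{\left(E,p \right)} = \left(-8\right) 0 = 0$)
$w{\left(M \right)} = -5 + M^{2} + 4 M$ ($w{\left(M \right)} = \left(M^{2} + 4 M\right) - 5 = -5 + M^{2} + 4 M$)
$x{\left(u,d \right)} = 5 + u$ ($x{\left(u,d \right)} = u + 5 = 5 + u$)
$Z{\left(a,y \right)} = - 6 a$ ($Z{\left(a,y \right)} = 6 \left(0 - a\right) = 6 \left(- a\right) = - 6 a$)
$C = - \frac{1}{2}$ ($C = \frac{2}{-4 + \left(-6\right) 2 \cdot 0} = \frac{2}{-4 - 0} = \frac{2}{-4 + 0} = \frac{2}{-4} = 2 \left(- \frac{1}{4}\right) = - \frac{1}{2} \approx -0.5$)
$C + x{\left(w{\left(6 \right)},6 \right)} = - \frac{1}{2} + \left(5 + \left(-5 + 6^{2} + 4 \cdot 6\right)\right) = - \frac{1}{2} + \left(5 + \left(-5 + 36 + 24\right)\right) = - \frac{1}{2} + \left(5 + 55\right) = - \frac{1}{2} + 60 = \frac{119}{2}$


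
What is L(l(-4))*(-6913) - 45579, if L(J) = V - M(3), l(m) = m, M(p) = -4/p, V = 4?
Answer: -247345/3 ≈ -82448.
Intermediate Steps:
L(J) = 16/3 (L(J) = 4 - (-4)/3 = 4 - 1*(-4/3) = 4 + 4/3 = 16/3)
L(l(-4))*(-6913) - 45579 = (16/3)*(-6913) - 45579 = -110608/3 - 45579 = -247345/3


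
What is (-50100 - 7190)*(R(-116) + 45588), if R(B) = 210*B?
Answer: -1216152120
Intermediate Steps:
(-50100 - 7190)*(R(-116) + 45588) = (-50100 - 7190)*(210*(-116) + 45588) = -57290*(-24360 + 45588) = -57290*21228 = -1216152120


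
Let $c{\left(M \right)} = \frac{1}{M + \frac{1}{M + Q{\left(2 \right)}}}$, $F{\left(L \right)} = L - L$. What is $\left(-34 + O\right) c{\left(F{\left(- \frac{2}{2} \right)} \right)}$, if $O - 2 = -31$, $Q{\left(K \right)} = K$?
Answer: $-126$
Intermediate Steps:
$O = -29$ ($O = 2 - 31 = -29$)
$F{\left(L \right)} = 0$
$c{\left(M \right)} = \frac{1}{M + \frac{1}{2 + M}}$ ($c{\left(M \right)} = \frac{1}{M + \frac{1}{M + 2}} = \frac{1}{M + \frac{1}{2 + M}}$)
$\left(-34 + O\right) c{\left(F{\left(- \frac{2}{2} \right)} \right)} = \left(-34 - 29\right) \frac{2 + 0}{1 + 0^{2} + 2 \cdot 0} = - 63 \frac{1}{1 + 0 + 0} \cdot 2 = - 63 \cdot 1^{-1} \cdot 2 = - 63 \cdot 1 \cdot 2 = \left(-63\right) 2 = -126$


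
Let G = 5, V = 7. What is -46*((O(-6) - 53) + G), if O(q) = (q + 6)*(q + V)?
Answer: 2208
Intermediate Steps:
O(q) = (6 + q)*(7 + q) (O(q) = (q + 6)*(q + 7) = (6 + q)*(7 + q))
-46*((O(-6) - 53) + G) = -46*(((42 + (-6)² + 13*(-6)) - 53) + 5) = -46*(((42 + 36 - 78) - 53) + 5) = -46*((0 - 53) + 5) = -46*(-53 + 5) = -46*(-48) = 2208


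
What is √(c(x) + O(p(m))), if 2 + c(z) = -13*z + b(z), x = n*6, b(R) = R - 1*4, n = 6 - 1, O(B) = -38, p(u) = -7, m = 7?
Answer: 2*I*√101 ≈ 20.1*I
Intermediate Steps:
n = 5
b(R) = -4 + R (b(R) = R - 4 = -4 + R)
x = 30 (x = 5*6 = 30)
c(z) = -6 - 12*z (c(z) = -2 + (-13*z + (-4 + z)) = -2 + (-4 - 12*z) = -6 - 12*z)
√(c(x) + O(p(m))) = √((-6 - 12*30) - 38) = √((-6 - 360) - 38) = √(-366 - 38) = √(-404) = 2*I*√101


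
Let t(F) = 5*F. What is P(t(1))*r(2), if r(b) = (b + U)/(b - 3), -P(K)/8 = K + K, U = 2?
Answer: 320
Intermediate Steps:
P(K) = -16*K (P(K) = -8*(K + K) = -16*K)
r(b) = (2 + b)/(-3 + b) (r(b) = (b + 2)/(b - 3) = (2 + b)/(-3 + b))
P(t(1))*r(2) = (-80)*((2 + 2)/(-3 + 2)) = (-16*5)*(4/(-1)) = -(-80)*4 = -80*(-4) = 320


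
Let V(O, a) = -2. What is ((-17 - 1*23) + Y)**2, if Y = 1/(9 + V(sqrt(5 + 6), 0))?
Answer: 77841/49 ≈ 1588.6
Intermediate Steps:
Y = 1/7 (Y = 1/(9 - 2) = 1/7 ≈ 0.14286)
((-17 - 1*23) + Y)**2 = ((-17 - 1*23) + 1/7)**2 = ((-17 - 23) + 1/7)**2 = (-40 + 1/7)**2 = (-279/7)**2 = 77841/49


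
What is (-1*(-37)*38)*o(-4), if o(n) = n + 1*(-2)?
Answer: -8436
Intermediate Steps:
o(n) = -2 + n (o(n) = n - 2 = -2 + n)
(-1*(-37)*38)*o(-4) = (-1*(-37)*38)*(-2 - 4) = (37*38)*(-6) = 1406*(-6) = -8436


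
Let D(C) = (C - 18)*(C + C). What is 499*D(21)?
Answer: 62874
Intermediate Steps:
D(C) = 2*C*(-18 + C) (D(C) = (-18 + C)*(2*C) = 2*C*(-18 + C))
499*D(21) = 499*(2*21*(-18 + 21)) = 499*(2*21*3) = 499*126 = 62874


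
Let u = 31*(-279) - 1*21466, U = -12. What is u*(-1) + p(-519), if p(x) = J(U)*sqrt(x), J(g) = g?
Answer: 30115 - 12*I*sqrt(519) ≈ 30115.0 - 273.38*I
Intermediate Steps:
u = -30115 (u = -8649 - 21466 = -30115)
p(x) = -12*sqrt(x)
u*(-1) + p(-519) = -30115*(-1) - 12*I*sqrt(519) = 30115 - 12*I*sqrt(519)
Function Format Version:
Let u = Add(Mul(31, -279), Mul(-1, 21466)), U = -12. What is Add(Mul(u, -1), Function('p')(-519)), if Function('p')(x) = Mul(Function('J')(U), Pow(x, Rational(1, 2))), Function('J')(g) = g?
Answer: Add(30115, Mul(-12, I, Pow(519, Rational(1, 2)))) ≈ Add(30115., Mul(-273.38, I))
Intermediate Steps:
u = -30115 (u = Add(-8649, -21466) = -30115)
Function('p')(x) = Mul(-12, Pow(x, Rational(1, 2)))
Add(Mul(u, -1), Function('p')(-519)) = Add(Mul(-30115, -1), Mul(-12, Pow(-519, Rational(1, 2)))) = Add(30115, Mul(-12, Mul(I, Pow(519, Rational(1, 2))))) = Add(30115, Mul(-12, I, Pow(519, Rational(1, 2))))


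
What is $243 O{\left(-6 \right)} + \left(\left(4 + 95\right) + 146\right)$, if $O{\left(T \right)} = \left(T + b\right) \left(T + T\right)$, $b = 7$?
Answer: $-2671$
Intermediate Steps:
$O{\left(T \right)} = 2 T \left(7 + T\right)$ ($O{\left(T \right)} = \left(T + 7\right) \left(T + T\right) = \left(7 + T\right) 2 T = 2 T \left(7 + T\right)$)
$243 O{\left(-6 \right)} + \left(\left(4 + 95\right) + 146\right) = 243 \cdot 2 \left(-6\right) \left(7 - 6\right) + \left(\left(4 + 95\right) + 146\right) = 243 \cdot 2 \left(-6\right) 1 + \left(99 + 146\right) = 243 \left(-12\right) + 245 = -2916 + 245 = -2671$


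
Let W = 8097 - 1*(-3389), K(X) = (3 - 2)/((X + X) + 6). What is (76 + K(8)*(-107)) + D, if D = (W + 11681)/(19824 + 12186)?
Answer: 1150121/16005 ≈ 71.860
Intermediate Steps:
K(X) = 1/(6 + 2*X) (K(X) = 1/(2*X + 6) = 1/(6 + 2*X))
W = 11486 (W = 8097 + 3389 = 11486)
D = 23167/32010 (D = (11486 + 11681)/(19824 + 12186) = 23167/32010 ≈ 0.72374)
(76 + K(8)*(-107)) + D = (76 + (1/(2*(3 + 8)))*(-107)) + 23167/32010 = (76 + ((½)/11)*(-107)) + 23167/32010 = (76 + ((½)*(1/11))*(-107)) + 23167/32010 = (76 + (1/22)*(-107)) + 23167/32010 = (76 - 107/22) + 23167/32010 = 1565/22 + 23167/32010 = 1150121/16005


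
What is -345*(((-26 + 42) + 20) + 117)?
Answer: -52785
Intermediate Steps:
-345*(((-26 + 42) + 20) + 117) = -345*((16 + 20) + 117) = -345*(36 + 117) = -345*153 = -52785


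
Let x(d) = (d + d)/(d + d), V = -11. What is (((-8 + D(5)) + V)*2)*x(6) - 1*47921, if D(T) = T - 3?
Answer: -47955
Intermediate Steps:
D(T) = -3 + T
x(d) = 1 (x(d) = (2*d)/((2*d)) = (2*d)*(1/(2*d)) = 1)
(((-8 + D(5)) + V)*2)*x(6) - 1*47921 = (((-8 + (-3 + 5)) - 11)*2)*1 - 1*47921 = (((-8 + 2) - 11)*2)*1 - 47921 = ((-6 - 11)*2)*1 - 47921 = -17*2*1 - 47921 = -34*1 - 47921 = -34 - 47921 = -47955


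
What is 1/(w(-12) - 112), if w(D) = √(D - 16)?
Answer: -4/449 - I*√7/6286 ≈ -0.0089087 - 0.0004209*I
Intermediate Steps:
w(D) = √(-16 + D)
1/(w(-12) - 112) = 1/(√(-16 - 12) - 112) = 1/(√(-28) - 112) = 1/(2*I*√7 - 112) = 1/(-112 + 2*I*√7)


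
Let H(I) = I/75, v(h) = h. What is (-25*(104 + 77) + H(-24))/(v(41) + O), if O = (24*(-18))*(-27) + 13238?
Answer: -113133/623575 ≈ -0.18143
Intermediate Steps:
H(I) = I/75 (H(I) = I*(1/75) = I/75)
O = 24902 (O = -432*(-27) + 13238 = 11664 + 13238 = 24902)
(-25*(104 + 77) + H(-24))/(v(41) + O) = (-25*(104 + 77) + (1/75)*(-24))/(41 + 24902) = (-25*181 - 8/25)/24943 = (-4525 - 8/25)*(1/24943) = -113133/25*1/24943 = -113133/623575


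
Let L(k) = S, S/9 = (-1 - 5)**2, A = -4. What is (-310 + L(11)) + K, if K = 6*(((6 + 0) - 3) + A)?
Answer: 8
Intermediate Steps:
S = 324 (S = 9*(-1 - 5)**2 = 9*(-6)**2 = 9*36 = 324)
L(k) = 324
K = -6 (K = 6*(((6 + 0) - 3) - 4) = 6*((6 - 3) - 4) = 6*(3 - 4) = 6*(-1) = -6)
(-310 + L(11)) + K = (-310 + 324) - 6 = 14 - 6 = 8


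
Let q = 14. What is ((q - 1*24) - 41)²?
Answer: 2601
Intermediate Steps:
((q - 1*24) - 41)² = ((14 - 1*24) - 41)² = ((14 - 24) - 41)² = (-10 - 41)² = (-51)² = 2601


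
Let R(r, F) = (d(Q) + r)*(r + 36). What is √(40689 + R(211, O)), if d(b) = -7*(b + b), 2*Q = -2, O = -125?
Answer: 6*√2674 ≈ 310.26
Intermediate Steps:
Q = -1 (Q = (½)*(-2) = -1)
d(b) = -14*b
R(r, F) = (14 + r)*(36 + r) (R(r, F) = (-14*(-1) + r)*(r + 36) = (14 + r)*(36 + r))
√(40689 + R(211, O)) = √(40689 + (504 + 211² + 50*211)) = √(40689 + (504 + 44521 + 10550)) = √(40689 + 55575) = √96264 = 6*√2674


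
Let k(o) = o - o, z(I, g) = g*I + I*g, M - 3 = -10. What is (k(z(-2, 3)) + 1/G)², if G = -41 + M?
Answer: 1/2304 ≈ 0.00043403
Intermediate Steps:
M = -7 (M = 3 - 10 = -7)
G = -48 (G = -41 - 7 = -48)
z(I, g) = 2*I*g (z(I, g) = I*g + I*g = 2*I*g)
k(o) = 0
(k(z(-2, 3)) + 1/G)² = (0 + 1/(-48))² = (0 - 1/48)² = (-1/48)² = 1/2304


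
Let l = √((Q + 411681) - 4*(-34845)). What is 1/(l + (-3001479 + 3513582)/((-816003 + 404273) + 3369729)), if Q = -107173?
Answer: -1514800161897/3883912354141553279 + 34999032336004*√27743/3883912354141553279 ≈ 0.0015006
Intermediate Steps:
l = 4*√27743 (l = √((-107173 + 411681) - 4*(-34845)) = √(304508 + 139380) = √443888 = 4*√27743 ≈ 666.25)
1/(l + (-3001479 + 3513582)/((-816003 + 404273) + 3369729)) = 1/(4*√27743 + (-3001479 + 3513582)/((-816003 + 404273) + 3369729)) = 1/(4*√27743 + 512103/(-411730 + 3369729)) = 1/(4*√27743 + 512103/2957999) = 1/(512103/2957999 + 4*√27743)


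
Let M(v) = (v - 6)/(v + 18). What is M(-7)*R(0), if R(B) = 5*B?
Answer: 0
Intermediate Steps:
M(v) = (-6 + v)/(18 + v)
M(-7)*R(0) = ((-6 - 7)/(18 - 7))*(5*0) = (-13/11)*0 = ((1/11)*(-13))*0 = -13/11*0 = 0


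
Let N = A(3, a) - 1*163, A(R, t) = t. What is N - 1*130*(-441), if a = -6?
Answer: 57161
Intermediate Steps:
N = -169 (N = -6 - 1*163 = -6 - 163 = -169)
N - 1*130*(-441) = -169 - 1*130*(-441) = -169 - 130*(-441) = -169 + 57330 = 57161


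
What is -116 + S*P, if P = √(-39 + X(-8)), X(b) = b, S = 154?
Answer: -116 + 154*I*√47 ≈ -116.0 + 1055.8*I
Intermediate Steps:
P = I*√47 (P = √(-39 - 8) = √(-47) = I*√47 ≈ 6.8557*I)
-116 + S*P = -116 + 154*(I*√47) = -116 + 154*I*√47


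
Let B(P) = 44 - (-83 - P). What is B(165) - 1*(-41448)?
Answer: 41740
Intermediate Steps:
B(P) = 127 + P (B(P) = 44 + (83 + P) = 127 + P)
B(165) - 1*(-41448) = (127 + 165) - 1*(-41448) = 292 + 41448 = 41740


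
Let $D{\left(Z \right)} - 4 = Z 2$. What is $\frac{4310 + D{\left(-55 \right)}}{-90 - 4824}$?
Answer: $- \frac{2102}{2457} \approx -0.85551$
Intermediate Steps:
$D{\left(Z \right)} = 4 + 2 Z$ ($D{\left(Z \right)} = 4 + Z 2 = 4 + 2 Z$)
$\frac{4310 + D{\left(-55 \right)}}{-90 - 4824} = \frac{4310 + \left(4 + 2 \left(-55\right)\right)}{-90 - 4824} = \frac{4310 + \left(4 - 110\right)}{-4914} = \left(4310 - 106\right) \left(- \frac{1}{4914}\right) = 4204 \left(- \frac{1}{4914}\right) = - \frac{2102}{2457}$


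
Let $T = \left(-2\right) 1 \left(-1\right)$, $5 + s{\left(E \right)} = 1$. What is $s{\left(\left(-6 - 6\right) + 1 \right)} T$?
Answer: $-8$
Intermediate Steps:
$s{\left(E \right)} = -4$ ($s{\left(E \right)} = -5 + 1 = -4$)
$T = 2$ ($T = \left(-2\right) \left(-1\right) = 2$)
$s{\left(\left(-6 - 6\right) + 1 \right)} T = \left(-4\right) 2 = -8$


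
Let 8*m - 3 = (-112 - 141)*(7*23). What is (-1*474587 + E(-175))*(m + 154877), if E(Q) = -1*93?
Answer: -71100299810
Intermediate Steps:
E(Q) = -93
m = -20365/4 (m = 3/8 + ((-112 - 141)*(7*23))/8 = 3/8 + (-253*161)/8 = 3/8 + (⅛)*(-40733) = 3/8 - 40733/8 = -20365/4 ≈ -5091.3)
(-1*474587 + E(-175))*(m + 154877) = (-1*474587 - 93)*(-20365/4 + 154877) = (-474587 - 93)*(599143/4) = -474680*599143/4 = -71100299810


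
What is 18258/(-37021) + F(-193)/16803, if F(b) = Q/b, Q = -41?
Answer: -59208792721/120058325559 ≈ -0.49317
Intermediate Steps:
F(b) = -41/b
18258/(-37021) + F(-193)/16803 = 18258/(-37021) - 41/(-193)/16803 = 18258*(-1/37021) - 41*(-1/193)*(1/16803) = -18258/37021 + (41/193)*(1/16803) = -18258/37021 + 41/3242979 = -59208792721/120058325559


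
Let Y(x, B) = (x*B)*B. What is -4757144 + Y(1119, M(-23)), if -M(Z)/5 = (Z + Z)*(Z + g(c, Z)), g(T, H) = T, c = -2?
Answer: 36992180356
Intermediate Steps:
M(Z) = -10*Z*(-2 + Z) (M(Z) = -5*(Z + Z)*(Z - 2) = -5*2*Z*(-2 + Z) = -10*Z*(-2 + Z))
Y(x, B) = x*B² (Y(x, B) = (B*x)*B = x*B²)
-4757144 + Y(1119, M(-23)) = -4757144 + 1119*(10*(-23)*(2 - 1*(-23)))² = -4757144 + 1119*(10*(-23)*(2 + 23))² = -4757144 + 1119*(10*(-23)*25)² = -4757144 + 1119*(-5750)² = -4757144 + 1119*33062500 = -4757144 + 36996937500 = 36992180356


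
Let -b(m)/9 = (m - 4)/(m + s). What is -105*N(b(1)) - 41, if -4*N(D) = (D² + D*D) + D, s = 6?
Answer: 23557/28 ≈ 841.32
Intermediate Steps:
b(m) = -9*(-4 + m)/(6 + m) (b(m) = -9*(m - 4)/(m + 6) = -9*(-4 + m)/(6 + m))
N(D) = -D²/2 - D/4 (N(D) = -((D² + D*D) + D)/4 = -((D² + D²) + D)/4 = -(2*D² + D)/4 = -(D + 2*D²)/4 = -D²/2 - D/4)
-105*N(b(1)) - 41 = -(-105)*9*(4 - 1*1)/(6 + 1)*(1 + 2*(9*(4 - 1*1)/(6 + 1)))/4 - 41 = -(-105)*9*(4 - 1)/7*(1 + 2*(9*(4 - 1)/7))/4 - 41 = -(-105)*9*(⅐)*3*(1 + 2*(9*(⅐)*3))/4 - 41 = -(-105)*27*(1 + 2*(27/7))/(4*7) - 41 = -(-105)*27*(1 + 54/7)/(4*7) - 41 = -(-105)*27*61/(4*7*7) - 41 = -105*(-1647/196) - 41 = 24705/28 - 41 = 23557/28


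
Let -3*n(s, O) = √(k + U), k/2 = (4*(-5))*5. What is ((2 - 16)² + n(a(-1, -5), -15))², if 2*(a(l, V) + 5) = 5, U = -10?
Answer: (588 - I*√210)²/9 ≈ 38393.0 - 1893.5*I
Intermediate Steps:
k = -200 (k = 2*((4*(-5))*5) = 2*(-20*5) = 2*(-100) = -200)
a(l, V) = -5/2 (a(l, V) = -5 + (½)*5 = -5 + 5/2 = -5/2)
n(s, O) = -I*√210/3 (n(s, O) = -√(-200 - 10)/3 = -I*√210/3)
((2 - 16)² + n(a(-1, -5), -15))² = ((2 - 16)² - I*√210/3)² = ((-14)² - I*√210/3)² = (196 - I*√210/3)²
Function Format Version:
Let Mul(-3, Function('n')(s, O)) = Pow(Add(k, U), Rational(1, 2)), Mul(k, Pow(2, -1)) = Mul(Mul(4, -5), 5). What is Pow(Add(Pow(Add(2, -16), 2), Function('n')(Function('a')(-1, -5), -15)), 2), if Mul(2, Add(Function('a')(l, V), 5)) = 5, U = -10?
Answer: Mul(Rational(1, 9), Pow(Add(588, Mul(-1, I, Pow(210, Rational(1, 2)))), 2)) ≈ Add(38393., Mul(-1893.5, I))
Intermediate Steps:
k = -200 (k = Mul(2, Mul(Mul(4, -5), 5)) = Mul(2, Mul(-20, 5)) = Mul(2, -100) = -200)
Function('a')(l, V) = Rational(-5, 2) (Function('a')(l, V) = Add(-5, Mul(Rational(1, 2), 5)) = Add(-5, Rational(5, 2)) = Rational(-5, 2))
Function('n')(s, O) = Mul(Rational(-1, 3), I, Pow(210, Rational(1, 2))) (Function('n')(s, O) = Mul(Rational(-1, 3), Pow(Add(-200, -10), Rational(1, 2))) = Mul(Rational(-1, 3), Pow(-210, Rational(1, 2))) = Mul(Rational(-1, 3), Mul(I, Pow(210, Rational(1, 2)))) = Mul(Rational(-1, 3), I, Pow(210, Rational(1, 2))))
Pow(Add(Pow(Add(2, -16), 2), Function('n')(Function('a')(-1, -5), -15)), 2) = Pow(Add(Pow(Add(2, -16), 2), Mul(Rational(-1, 3), I, Pow(210, Rational(1, 2)))), 2) = Pow(Add(Pow(-14, 2), Mul(Rational(-1, 3), I, Pow(210, Rational(1, 2)))), 2) = Pow(Add(196, Mul(Rational(-1, 3), I, Pow(210, Rational(1, 2)))), 2)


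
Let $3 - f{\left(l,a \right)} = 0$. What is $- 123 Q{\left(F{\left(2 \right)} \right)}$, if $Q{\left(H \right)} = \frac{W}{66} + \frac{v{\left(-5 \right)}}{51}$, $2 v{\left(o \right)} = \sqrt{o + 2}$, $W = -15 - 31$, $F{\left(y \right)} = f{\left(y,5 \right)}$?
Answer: $\frac{943}{11} - \frac{41 i \sqrt{3}}{34} \approx 85.727 - 2.0886 i$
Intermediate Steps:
$f{\left(l,a \right)} = 3$ ($f{\left(l,a \right)} = 3 - 0 = 3 + 0 = 3$)
$F{\left(y \right)} = 3$
$W = -46$ ($W = -15 - 31 = -46$)
$v{\left(o \right)} = \frac{\sqrt{2 + o}}{2}$ ($v{\left(o \right)} = \frac{\sqrt{o + 2}}{2} = \frac{\sqrt{2 + o}}{2}$)
$Q{\left(H \right)} = - \frac{23}{33} + \frac{i \sqrt{3}}{102}$ ($Q{\left(H \right)} = - \frac{46}{66} + \frac{\frac{1}{2} \sqrt{2 - 5}}{51} = \left(-46\right) \frac{1}{66} + \frac{\sqrt{-3}}{2} \cdot \frac{1}{51} = - \frac{23}{33} + \frac{i \sqrt{3}}{2} \cdot \frac{1}{51} = - \frac{23}{33} + \frac{i \sqrt{3}}{102}$)
$- 123 Q{\left(F{\left(2 \right)} \right)} = - 123 \left(- \frac{23}{33} + \frac{i \sqrt{3}}{102}\right) = \frac{943}{11} - \frac{41 i \sqrt{3}}{34}$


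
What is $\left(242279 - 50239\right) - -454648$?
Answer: $646688$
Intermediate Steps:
$\left(242279 - 50239\right) - -454648 = \left(242279 - 50239\right) + 454648 = 192040 + 454648 = 646688$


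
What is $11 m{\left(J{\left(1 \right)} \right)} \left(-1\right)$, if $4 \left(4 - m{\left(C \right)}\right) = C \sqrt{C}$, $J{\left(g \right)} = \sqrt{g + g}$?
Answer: $-44 + \frac{11 \cdot 2^{\frac{3}{4}}}{4} \approx -39.375$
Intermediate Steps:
$J{\left(g \right)} = \sqrt{2} \sqrt{g}$ ($J{\left(g \right)} = \sqrt{2 g} = \sqrt{2} \sqrt{g}$)
$m{\left(C \right)} = 4 - \frac{C^{\frac{3}{2}}}{4}$ ($m{\left(C \right)} = 4 - \frac{C \sqrt{C}}{4} = 4 - \frac{C^{\frac{3}{2}}}{4}$)
$11 m{\left(J{\left(1 \right)} \right)} \left(-1\right) = 11 \left(4 - \frac{\left(\sqrt{2} \sqrt{1}\right)^{\frac{3}{2}}}{4}\right) \left(-1\right) = 11 \left(4 - \frac{\left(\sqrt{2} \cdot 1\right)^{\frac{3}{2}}}{4}\right) \left(-1\right) = 11 \left(4 - \frac{\left(\sqrt{2}\right)^{\frac{3}{2}}}{4}\right) \left(-1\right) = 11 \left(4 - \frac{2^{\frac{3}{4}}}{4}\right) \left(-1\right) = \left(44 - \frac{11 \cdot 2^{\frac{3}{4}}}{4}\right) \left(-1\right) = -44 + \frac{11 \cdot 2^{\frac{3}{4}}}{4}$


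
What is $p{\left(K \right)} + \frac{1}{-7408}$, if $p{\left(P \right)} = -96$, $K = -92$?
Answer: $- \frac{711169}{7408} \approx -96.0$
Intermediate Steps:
$p{\left(K \right)} + \frac{1}{-7408} = -96 + \frac{1}{-7408} = -96 - \frac{1}{7408} = - \frac{711169}{7408}$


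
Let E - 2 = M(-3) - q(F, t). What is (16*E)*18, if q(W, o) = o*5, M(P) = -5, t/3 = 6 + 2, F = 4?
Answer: -35424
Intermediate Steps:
t = 24 (t = 3*(6 + 2) = 3*8 = 24)
q(W, o) = 5*o
E = -123 (E = 2 + (-5 - 5*24) = 2 + (-5 - 1*120) = 2 + (-5 - 120) = 2 - 125 = -123)
(16*E)*18 = (16*(-123))*18 = -1968*18 = -35424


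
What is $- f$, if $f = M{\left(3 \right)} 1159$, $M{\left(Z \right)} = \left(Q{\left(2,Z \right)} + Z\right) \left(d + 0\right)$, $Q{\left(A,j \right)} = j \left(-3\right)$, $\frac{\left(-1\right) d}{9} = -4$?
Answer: $250344$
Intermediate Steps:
$d = 36$ ($d = \left(-9\right) \left(-4\right) = 36$)
$Q{\left(A,j \right)} = - 3 j$
$M{\left(Z \right)} = - 72 Z$ ($M{\left(Z \right)} = \left(- 3 Z + Z\right) \left(36 + 0\right) = - 2 Z 36 = - 72 Z$)
$f = -250344$ ($f = \left(-72\right) 3 \cdot 1159 = \left(-216\right) 1159 = -250344$)
$- f = \left(-1\right) \left(-250344\right) = 250344$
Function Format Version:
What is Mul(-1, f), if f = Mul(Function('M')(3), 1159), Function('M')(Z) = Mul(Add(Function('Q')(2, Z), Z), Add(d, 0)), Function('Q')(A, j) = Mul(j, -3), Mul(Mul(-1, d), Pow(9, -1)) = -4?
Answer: 250344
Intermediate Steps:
d = 36 (d = Mul(-9, -4) = 36)
Function('Q')(A, j) = Mul(-3, j)
Function('M')(Z) = Mul(-72, Z) (Function('M')(Z) = Mul(Add(Mul(-3, Z), Z), Add(36, 0)) = Mul(Mul(-2, Z), 36) = Mul(-72, Z))
f = -250344 (f = Mul(Mul(-72, 3), 1159) = Mul(-216, 1159) = -250344)
Mul(-1, f) = Mul(-1, -250344) = 250344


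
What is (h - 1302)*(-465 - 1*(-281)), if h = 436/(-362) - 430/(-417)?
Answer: 18084279920/75477 ≈ 2.3960e+5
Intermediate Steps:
h = -13076/75477 (h = 436*(-1/362) - 430*(-1/417) = -218/181 + 430/417 = -13076/75477 ≈ -0.17324)
(h - 1302)*(-465 - 1*(-281)) = (-13076/75477 - 1302)*(-465 - 1*(-281)) = -98284130*(-465 + 281)/75477 = -98284130/75477*(-184) = 18084279920/75477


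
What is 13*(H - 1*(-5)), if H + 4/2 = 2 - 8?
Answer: -39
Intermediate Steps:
H = -8 (H = -2 + (2 - 8) = -2 - 6 = -8)
13*(H - 1*(-5)) = 13*(-8 - 1*(-5)) = 13*(-8 + 5) = 13*(-3) = -39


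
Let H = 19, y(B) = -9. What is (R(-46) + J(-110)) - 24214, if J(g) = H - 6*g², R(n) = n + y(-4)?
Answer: -96850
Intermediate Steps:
R(n) = -9 + n (R(n) = n - 9 = -9 + n)
J(g) = 19 - 6*g²
(R(-46) + J(-110)) - 24214 = ((-9 - 46) + (19 - 6*(-110)²)) - 24214 = (-55 + (19 - 6*12100)) - 24214 = (-55 + (19 - 72600)) - 24214 = (-55 - 72581) - 24214 = -72636 - 24214 = -96850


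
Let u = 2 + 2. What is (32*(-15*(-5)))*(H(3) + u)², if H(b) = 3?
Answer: 117600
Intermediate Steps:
u = 4
(32*(-15*(-5)))*(H(3) + u)² = (32*(-15*(-5)))*(3 + 4)² = (32*75)*7² = 2400*49 = 117600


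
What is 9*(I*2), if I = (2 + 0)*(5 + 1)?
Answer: 216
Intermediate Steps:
I = 12 (I = 2*6 = 12)
9*(I*2) = 9*(12*2) = 9*24 = 216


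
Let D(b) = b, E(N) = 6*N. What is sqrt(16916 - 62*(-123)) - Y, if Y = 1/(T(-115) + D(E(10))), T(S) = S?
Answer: 1/55 + sqrt(24542) ≈ 156.68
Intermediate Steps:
Y = -1/55 (Y = 1/(-115 + 6*10) = 1/(-115 + 60) = 1/(-55) = -1/55 ≈ -0.018182)
sqrt(16916 - 62*(-123)) - Y = sqrt(16916 - 62*(-123)) - 1*(-1/55) = sqrt(16916 + 7626) + 1/55 = sqrt(24542) + 1/55 = 1/55 + sqrt(24542)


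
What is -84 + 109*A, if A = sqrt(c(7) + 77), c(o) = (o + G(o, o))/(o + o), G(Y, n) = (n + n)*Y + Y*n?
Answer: -84 + 218*sqrt(22) ≈ 938.51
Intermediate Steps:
G(Y, n) = 3*Y*n (G(Y, n) = (2*n)*Y + Y*n = 2*Y*n + Y*n = 3*Y*n)
c(o) = (o + 3*o**2)/(2*o) (c(o) = (o + 3*o*o)/(o + o) = (o + 3*o**2)/((2*o)) = (o + 3*o**2)*(1/(2*o)) = (o + 3*o**2)/(2*o))
A = 2*sqrt(22) (A = sqrt((1/2 + (3/2)*7) + 77) = sqrt((1/2 + 21/2) + 77) = sqrt(11 + 77) = sqrt(88) = 2*sqrt(22) ≈ 9.3808)
-84 + 109*A = -84 + 109*(2*sqrt(22)) = -84 + 218*sqrt(22)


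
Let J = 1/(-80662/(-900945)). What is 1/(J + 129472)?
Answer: 80662/10444371409 ≈ 7.7230e-6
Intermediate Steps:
J = 900945/80662 (J = 1/(-80662*(-1/900945)) = 1/(80662/900945) = 900945/80662 ≈ 11.169)
1/(J + 129472) = 1/(900945/80662 + 129472) = 1/(10444371409/80662) = 80662/10444371409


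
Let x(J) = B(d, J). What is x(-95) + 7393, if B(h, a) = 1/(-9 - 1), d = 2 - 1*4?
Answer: 73929/10 ≈ 7392.9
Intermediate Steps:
d = -2 (d = 2 - 4 = -2)
B(h, a) = -1/10 (B(h, a) = 1/(-10) = -1/10)
x(J) = -1/10
x(-95) + 7393 = -1/10 + 7393 = 73929/10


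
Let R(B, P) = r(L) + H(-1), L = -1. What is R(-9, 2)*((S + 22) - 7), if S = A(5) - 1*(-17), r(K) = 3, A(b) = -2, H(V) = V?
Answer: 60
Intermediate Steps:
S = 15 (S = -2 - 1*(-17) = -2 + 17 = 15)
R(B, P) = 2 (R(B, P) = 3 - 1 = 2)
R(-9, 2)*((S + 22) - 7) = 2*((15 + 22) - 7) = 2*(37 - 7) = 2*30 = 60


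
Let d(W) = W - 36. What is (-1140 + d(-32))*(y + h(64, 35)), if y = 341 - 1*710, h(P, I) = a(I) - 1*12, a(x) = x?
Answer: 417968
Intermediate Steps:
d(W) = -36 + W
h(P, I) = -12 + I (h(P, I) = I - 1*12 = I - 12 = -12 + I)
y = -369 (y = 341 - 710 = -369)
(-1140 + d(-32))*(y + h(64, 35)) = (-1140 + (-36 - 32))*(-369 + (-12 + 35)) = (-1140 - 68)*(-369 + 23) = -1208*(-346) = 417968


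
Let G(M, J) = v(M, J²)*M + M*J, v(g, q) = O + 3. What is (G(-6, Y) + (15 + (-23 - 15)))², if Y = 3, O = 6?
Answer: 9025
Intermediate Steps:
v(g, q) = 9 (v(g, q) = 6 + 3 = 9)
G(M, J) = 9*M + J*M (G(M, J) = 9*M + M*J = 9*M + J*M)
(G(-6, Y) + (15 + (-23 - 15)))² = (-6*(9 + 3) + (15 + (-23 - 15)))² = (-6*12 + (15 - 38))² = (-72 - 23)² = (-95)² = 9025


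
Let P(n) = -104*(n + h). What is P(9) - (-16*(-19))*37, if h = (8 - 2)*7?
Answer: -16552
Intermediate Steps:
h = 42 (h = 6*7 = 42)
P(n) = -4368 - 104*n (P(n) = -104*(n + 42) = -104*(42 + n) = -4368 - 104*n)
P(9) - (-16*(-19))*37 = (-4368 - 104*9) - (-16*(-19))*37 = (-4368 - 936) - 304*37 = -5304 - 1*11248 = -5304 - 11248 = -16552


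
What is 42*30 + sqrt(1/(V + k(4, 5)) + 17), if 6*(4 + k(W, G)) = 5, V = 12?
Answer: 1260 + sqrt(48071)/53 ≈ 1264.1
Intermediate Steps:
k(W, G) = -19/6 (k(W, G) = -4 + (1/6)*5 = -4 + 5/6 = -19/6)
42*30 + sqrt(1/(V + k(4, 5)) + 17) = 42*30 + sqrt(1/(12 - 19/6) + 17) = 1260 + sqrt(1/(53/6) + 17) = 1260 + sqrt(6/53 + 17) = 1260 + sqrt(907/53) = 1260 + sqrt(48071)/53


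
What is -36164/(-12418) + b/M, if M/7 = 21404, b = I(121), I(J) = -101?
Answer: 386937541/132897436 ≈ 2.9115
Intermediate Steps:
b = -101
M = 149828 (M = 7*21404 = 149828)
-36164/(-12418) + b/M = -36164/(-12418) - 101/149828 = -36164*(-1/12418) - 101*1/149828 = 18082/6209 - 101/149828 = 386937541/132897436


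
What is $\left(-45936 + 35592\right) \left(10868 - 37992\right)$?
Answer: $280570656$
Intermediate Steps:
$\left(-45936 + 35592\right) \left(10868 - 37992\right) = \left(-10344\right) \left(-27124\right) = 280570656$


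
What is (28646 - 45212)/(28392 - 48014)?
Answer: 8283/9811 ≈ 0.84426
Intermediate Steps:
(28646 - 45212)/(28392 - 48014) = -16566/(-19622) = -16566*(-1/19622) = 8283/9811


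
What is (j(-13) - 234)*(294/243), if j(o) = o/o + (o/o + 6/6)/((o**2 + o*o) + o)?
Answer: -2473618/8775 ≈ -281.89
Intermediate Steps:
j(o) = 1 + 2/(o + 2*o**2) (j(o) = 1 + (1 + 6*(1/6))/((o**2 + o**2) + o) = 1 + (1 + 1)/(2*o**2 + o) = 1 + 2/(o + 2*o**2))
(j(-13) - 234)*(294/243) = ((2 - 13 + 2*(-13)**2)/((-13)*(1 + 2*(-13))) - 234)*(294/243) = (-(2 - 13 + 2*169)/(13*(1 - 26)) - 234)*(294*(1/243)) = (-1/13*(2 - 13 + 338)/(-25) - 234)*(98/81) = (-1/13*(-1/25)*327 - 234)*(98/81) = (327/325 - 234)*(98/81) = -75723/325*98/81 = -2473618/8775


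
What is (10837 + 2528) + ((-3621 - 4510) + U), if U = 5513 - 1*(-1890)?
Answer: 12637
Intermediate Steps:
U = 7403 (U = 5513 + 1890 = 7403)
(10837 + 2528) + ((-3621 - 4510) + U) = (10837 + 2528) + ((-3621 - 4510) + 7403) = 13365 + (-8131 + 7403) = 13365 - 728 = 12637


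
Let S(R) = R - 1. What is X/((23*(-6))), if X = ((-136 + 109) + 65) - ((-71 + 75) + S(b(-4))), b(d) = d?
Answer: -13/46 ≈ -0.28261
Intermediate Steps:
S(R) = -1 + R
X = 39 (X = ((-136 + 109) + 65) - ((-71 + 75) + (-1 - 4)) = (-27 + 65) - (4 - 5) = 38 - 1*(-1) = 38 + 1 = 39)
X/((23*(-6))) = 39/((23*(-6))) = 39/(-138) = 39*(-1/138) = -13/46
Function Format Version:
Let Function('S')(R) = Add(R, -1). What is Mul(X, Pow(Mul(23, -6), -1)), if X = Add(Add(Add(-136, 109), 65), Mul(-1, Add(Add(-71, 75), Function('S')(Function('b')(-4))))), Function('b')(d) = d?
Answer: Rational(-13, 46) ≈ -0.28261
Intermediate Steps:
Function('S')(R) = Add(-1, R)
X = 39 (X = Add(Add(Add(-136, 109), 65), Mul(-1, Add(Add(-71, 75), Add(-1, -4)))) = Add(Add(-27, 65), Mul(-1, Add(4, -5))) = Add(38, Mul(-1, -1)) = Add(38, 1) = 39)
Mul(X, Pow(Mul(23, -6), -1)) = Mul(39, Pow(Mul(23, -6), -1)) = Mul(39, Pow(-138, -1)) = Mul(39, Rational(-1, 138)) = Rational(-13, 46)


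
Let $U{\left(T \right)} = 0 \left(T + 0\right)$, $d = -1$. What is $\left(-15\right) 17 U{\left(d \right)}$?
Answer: $0$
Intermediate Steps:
$U{\left(T \right)} = 0$ ($U{\left(T \right)} = 0 T = 0$)
$\left(-15\right) 17 U{\left(d \right)} = \left(-15\right) 17 \cdot 0 = \left(-255\right) 0 = 0$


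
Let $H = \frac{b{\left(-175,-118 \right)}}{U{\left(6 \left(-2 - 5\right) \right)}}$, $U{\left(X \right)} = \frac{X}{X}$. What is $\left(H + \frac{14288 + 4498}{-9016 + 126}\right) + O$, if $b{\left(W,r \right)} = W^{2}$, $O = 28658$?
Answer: $\frac{263503542}{4445} \approx 59281.0$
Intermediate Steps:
$U{\left(X \right)} = 1$
$H = 30625$ ($H = \frac{\left(-175\right)^{2}}{1} = 30625 \cdot 1 = 30625$)
$\left(H + \frac{14288 + 4498}{-9016 + 126}\right) + O = \left(30625 + \frac{14288 + 4498}{-9016 + 126}\right) + 28658 = \left(30625 + \frac{18786}{-8890}\right) + 28658 = \left(30625 + 18786 \left(- \frac{1}{8890}\right)\right) + 28658 = \left(30625 - \frac{9393}{4445}\right) + 28658 = \frac{136118732}{4445} + 28658 = \frac{263503542}{4445}$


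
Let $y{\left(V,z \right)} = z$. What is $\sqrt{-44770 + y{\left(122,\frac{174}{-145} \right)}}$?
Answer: $\frac{4 i \sqrt{69955}}{5} \approx 211.59 i$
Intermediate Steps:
$\sqrt{-44770 + y{\left(122,\frac{174}{-145} \right)}} = \sqrt{-44770 + \frac{174}{-145}} = \sqrt{-44770 + 174 \left(- \frac{1}{145}\right)} = \sqrt{-44770 - \frac{6}{5}} = \sqrt{- \frac{223856}{5}} = \frac{4 i \sqrt{69955}}{5}$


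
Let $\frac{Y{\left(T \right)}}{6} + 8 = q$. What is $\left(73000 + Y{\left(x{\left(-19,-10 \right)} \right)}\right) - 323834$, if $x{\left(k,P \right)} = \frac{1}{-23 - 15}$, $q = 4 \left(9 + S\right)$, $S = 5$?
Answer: $-250546$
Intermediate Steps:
$q = 56$ ($q = 4 \left(9 + 5\right) = 4 \cdot 14 = 56$)
$x{\left(k,P \right)} = - \frac{1}{38}$ ($x{\left(k,P \right)} = \frac{1}{-38} = - \frac{1}{38}$)
$Y{\left(T \right)} = 288$ ($Y{\left(T \right)} = -48 + 6 \cdot 56 = -48 + 336 = 288$)
$\left(73000 + Y{\left(x{\left(-19,-10 \right)} \right)}\right) - 323834 = \left(73000 + 288\right) - 323834 = 73288 - 323834 = -250546$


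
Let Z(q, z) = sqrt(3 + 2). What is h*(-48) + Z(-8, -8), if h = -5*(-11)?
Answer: -2640 + sqrt(5) ≈ -2637.8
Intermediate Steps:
Z(q, z) = sqrt(5)
h = 55
h*(-48) + Z(-8, -8) = 55*(-48) + sqrt(5) = -2640 + sqrt(5)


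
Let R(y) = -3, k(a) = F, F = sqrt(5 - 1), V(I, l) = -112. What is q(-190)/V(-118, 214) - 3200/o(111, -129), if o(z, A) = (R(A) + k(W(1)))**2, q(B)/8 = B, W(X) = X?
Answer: -22305/7 ≈ -3186.4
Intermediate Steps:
F = 2 (F = sqrt(4) = 2)
k(a) = 2
q(B) = 8*B
o(z, A) = 1 (o(z, A) = (-3 + 2)**2 = (-1)**2 = 1)
q(-190)/V(-118, 214) - 3200/o(111, -129) = (8*(-190))/(-112) - 3200/1 = -1520*(-1/112) - 3200*1 = 95/7 - 3200 = -22305/7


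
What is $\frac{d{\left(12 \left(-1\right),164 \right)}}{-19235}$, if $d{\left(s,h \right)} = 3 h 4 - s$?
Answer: $- \frac{396}{3847} \approx -0.10294$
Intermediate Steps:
$d{\left(s,h \right)} = - s + 12 h$ ($d{\left(s,h \right)} = 12 h - s = - s + 12 h$)
$\frac{d{\left(12 \left(-1\right),164 \right)}}{-19235} = \frac{- 12 \left(-1\right) + 12 \cdot 164}{-19235} = \left(\left(-1\right) \left(-12\right) + 1968\right) \left(- \frac{1}{19235}\right) = \left(12 + 1968\right) \left(- \frac{1}{19235}\right) = 1980 \left(- \frac{1}{19235}\right) = - \frac{396}{3847}$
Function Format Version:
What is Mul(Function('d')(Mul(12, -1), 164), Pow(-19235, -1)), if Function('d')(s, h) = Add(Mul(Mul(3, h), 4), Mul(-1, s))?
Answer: Rational(-396, 3847) ≈ -0.10294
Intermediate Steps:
Function('d')(s, h) = Add(Mul(-1, s), Mul(12, h)) (Function('d')(s, h) = Add(Mul(12, h), Mul(-1, s)) = Add(Mul(-1, s), Mul(12, h)))
Mul(Function('d')(Mul(12, -1), 164), Pow(-19235, -1)) = Mul(Add(Mul(-1, Mul(12, -1)), Mul(12, 164)), Pow(-19235, -1)) = Mul(Add(Mul(-1, -12), 1968), Rational(-1, 19235)) = Mul(Add(12, 1968), Rational(-1, 19235)) = Mul(1980, Rational(-1, 19235)) = Rational(-396, 3847)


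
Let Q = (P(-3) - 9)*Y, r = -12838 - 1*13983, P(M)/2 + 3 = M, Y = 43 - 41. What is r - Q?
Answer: -26779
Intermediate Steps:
Y = 2
P(M) = -6 + 2*M
r = -26821 (r = -12838 - 13983 = -26821)
Q = -42 (Q = ((-6 + 2*(-3)) - 9)*2 = ((-6 - 6) - 9)*2 = (-12 - 9)*2 = -21*2 = -42)
r - Q = -26821 - 1*(-42) = -26821 + 42 = -26779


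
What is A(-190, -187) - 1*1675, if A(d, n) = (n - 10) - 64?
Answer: -1936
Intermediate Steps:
A(d, n) = -74 + n (A(d, n) = (-10 + n) - 64 = -74 + n)
A(-190, -187) - 1*1675 = (-74 - 187) - 1*1675 = -261 - 1675 = -1936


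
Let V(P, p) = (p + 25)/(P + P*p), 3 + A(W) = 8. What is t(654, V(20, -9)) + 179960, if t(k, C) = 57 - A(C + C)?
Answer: 180012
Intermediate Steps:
A(W) = 5 (A(W) = -3 + 8 = 5)
V(P, p) = (25 + p)/(P + P*p)
t(k, C) = 52 (t(k, C) = 57 - 1*5 = 57 - 5 = 52)
t(654, V(20, -9)) + 179960 = 52 + 179960 = 180012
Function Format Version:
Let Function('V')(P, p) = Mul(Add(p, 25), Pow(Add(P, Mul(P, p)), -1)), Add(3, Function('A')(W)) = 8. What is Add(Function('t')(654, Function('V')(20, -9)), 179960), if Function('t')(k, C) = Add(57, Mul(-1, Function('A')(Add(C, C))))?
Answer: 180012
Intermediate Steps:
Function('A')(W) = 5 (Function('A')(W) = Add(-3, 8) = 5)
Function('V')(P, p) = Mul(Pow(Add(P, Mul(P, p)), -1), Add(25, p)) (Function('V')(P, p) = Mul(Add(25, p), Pow(Add(P, Mul(P, p)), -1)) = Mul(Pow(Add(P, Mul(P, p)), -1), Add(25, p)))
Function('t')(k, C) = 52 (Function('t')(k, C) = Add(57, Mul(-1, 5)) = Add(57, -5) = 52)
Add(Function('t')(654, Function('V')(20, -9)), 179960) = Add(52, 179960) = 180012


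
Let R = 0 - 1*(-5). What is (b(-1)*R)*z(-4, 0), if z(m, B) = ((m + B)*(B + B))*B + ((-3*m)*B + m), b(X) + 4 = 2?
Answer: 40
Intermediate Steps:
b(X) = -2 (b(X) = -4 + 2 = -2)
R = 5 (R = 0 + 5 = 5)
z(m, B) = m - 3*B*m + 2*B²*(B + m) (z(m, B) = ((B + m)*(2*B))*B + (-3*B*m + m) = (2*B*(B + m))*B + (m - 3*B*m) = 2*B²*(B + m) + (m - 3*B*m) = m - 3*B*m + 2*B²*(B + m))
(b(-1)*R)*z(-4, 0) = (-2*5)*(-4 + 2*0³ - 3*0*(-4) + 2*(-4)*0²) = -10*(-4 + 2*0 + 0 + 2*(-4)*0) = -10*(-4 + 0 + 0 + 0) = -10*(-4) = 40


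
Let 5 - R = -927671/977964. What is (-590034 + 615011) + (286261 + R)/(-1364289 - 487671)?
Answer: 9047363764482557/362230041888 ≈ 24977.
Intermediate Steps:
R = 5817491/977964 (R = 5 - (-927671)/977964 = 5 - 1*(-927671/977964) = 5 + 927671/977964 = 5817491/977964 ≈ 5.9486)
(-590034 + 615011) + (286261 + R)/(-1364289 - 487671) = (-590034 + 615011) + (286261 + 5817491/977964)/(-1364289 - 487671) = 24977 + (279958770095/977964)/(-1851960) = 24977 + (279958770095/977964)*(-1/1851960) = 24977 - 55991754019/362230041888 = 9047363764482557/362230041888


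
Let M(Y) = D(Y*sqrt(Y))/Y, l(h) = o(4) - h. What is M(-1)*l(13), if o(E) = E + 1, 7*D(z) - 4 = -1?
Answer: 24/7 ≈ 3.4286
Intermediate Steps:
D(z) = 3/7 (D(z) = 4/7 + (1/7)*(-1) = 4/7 - 1/7 = 3/7)
o(E) = 1 + E
l(h) = 5 - h (l(h) = (1 + 4) - h = 5 - h)
M(Y) = 3/(7*Y)
M(-1)*l(13) = ((3/7)/(-1))*(5 - 1*13) = ((3/7)*(-1))*(5 - 13) = -3/7*(-8) = 24/7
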